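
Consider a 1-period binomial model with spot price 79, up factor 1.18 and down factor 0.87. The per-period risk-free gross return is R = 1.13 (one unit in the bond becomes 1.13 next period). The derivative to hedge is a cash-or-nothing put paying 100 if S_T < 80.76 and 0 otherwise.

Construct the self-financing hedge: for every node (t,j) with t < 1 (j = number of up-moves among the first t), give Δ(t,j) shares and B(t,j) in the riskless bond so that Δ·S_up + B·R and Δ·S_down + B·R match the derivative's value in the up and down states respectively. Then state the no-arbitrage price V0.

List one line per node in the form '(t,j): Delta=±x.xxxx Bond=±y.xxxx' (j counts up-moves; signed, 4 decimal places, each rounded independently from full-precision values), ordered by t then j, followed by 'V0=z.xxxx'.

No-arbitrage ⇒ martingale measure with p* = (R−d)/(u−d) = 0.8387.
Payoff layer (t=1): V(1,0)=100.0000, V(1,1)=0.0000
(0,0): S=79.0000. Δ = (V_up−V_dn)/(S_up−S_dn) = (0.0000−100.0000)/(93.2200−68.7300) = -4.0833. V = [p*·0.0000 + (1−p*)·100.0000]/1.13 = 14.2735. B = V − Δ·S = 336.8541.
Self-financing check: at every node Δ·S+B equals the discounted successor values.

(0,0): Delta=-4.0833 Bond=336.8541
V0=14.2735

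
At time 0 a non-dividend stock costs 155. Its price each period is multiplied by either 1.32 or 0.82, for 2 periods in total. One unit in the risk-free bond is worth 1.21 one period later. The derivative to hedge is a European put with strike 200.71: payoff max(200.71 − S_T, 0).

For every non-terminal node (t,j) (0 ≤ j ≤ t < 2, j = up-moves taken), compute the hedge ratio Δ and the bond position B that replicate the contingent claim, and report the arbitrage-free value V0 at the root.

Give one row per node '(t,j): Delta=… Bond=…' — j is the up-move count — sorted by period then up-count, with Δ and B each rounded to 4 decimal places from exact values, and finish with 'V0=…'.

(0,0): Delta=-0.4231 Bond=76.4853
(1,0): Delta=-1.0000 Bond=165.8760
(1,1): Delta=-0.3220 Bond=71.8647
V0=10.9107

Risk-neutral probability p* = (R−d)/(u−d) = (1.21−0.82)/(1.32−0.82) = 0.7800.
Payoff layer (t=2): V(2,0)=96.4880, V(2,1)=32.9380, V(2,2)=0.0000
  t=1,j=0: stock 127.1000 → up 167.7720 (V=32.9380), down 104.2220 (V=96.4880). Price 38.7760; hedge Δ=-1.0000, bond B=165.8760.
  t=1,j=1: stock 204.6000 → up 270.0720 (V=0.0000), down 167.7720 (V=32.9380). Price 5.9887; hedge Δ=-0.3220, bond B=71.8647.
  t=0,j=0: stock 155.0000 → up 204.6000 (V=5.9887), down 127.1000 (V=38.7760). Price 10.9107; hedge Δ=-0.4231, bond B=76.4853.
Check: Δ(0,0)·S0 + B(0,0) = 10.9107 = V0.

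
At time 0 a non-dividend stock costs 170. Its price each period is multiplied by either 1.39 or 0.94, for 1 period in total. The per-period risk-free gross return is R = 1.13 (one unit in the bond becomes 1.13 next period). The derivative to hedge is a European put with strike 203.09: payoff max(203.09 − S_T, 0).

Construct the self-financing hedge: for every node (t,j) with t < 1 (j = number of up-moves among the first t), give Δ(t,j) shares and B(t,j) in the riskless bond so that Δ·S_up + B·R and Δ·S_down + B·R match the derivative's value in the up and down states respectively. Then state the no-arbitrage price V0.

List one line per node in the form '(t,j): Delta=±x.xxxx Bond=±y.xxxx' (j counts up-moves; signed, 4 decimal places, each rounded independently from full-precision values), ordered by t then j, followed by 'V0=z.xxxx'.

No-arbitrage ⇒ martingale measure with p* = (R−d)/(u−d) = 0.4222.
Terminal payoffs: V(1,0)=43.2900, V(1,1)=0.0000
(0,0): S=170.0000. Δ = (V_up−V_dn)/(S_up−S_dn) = (0.0000−43.2900)/(236.3000−159.8000) = -0.5659. V = [p*·0.0000 + (1−p*)·43.2900]/1.13 = 22.1345. B = V − Δ·S = 118.3345.
Self-financing check: at every node Δ·S+B equals the discounted successor values.

(0,0): Delta=-0.5659 Bond=118.3345
V0=22.1345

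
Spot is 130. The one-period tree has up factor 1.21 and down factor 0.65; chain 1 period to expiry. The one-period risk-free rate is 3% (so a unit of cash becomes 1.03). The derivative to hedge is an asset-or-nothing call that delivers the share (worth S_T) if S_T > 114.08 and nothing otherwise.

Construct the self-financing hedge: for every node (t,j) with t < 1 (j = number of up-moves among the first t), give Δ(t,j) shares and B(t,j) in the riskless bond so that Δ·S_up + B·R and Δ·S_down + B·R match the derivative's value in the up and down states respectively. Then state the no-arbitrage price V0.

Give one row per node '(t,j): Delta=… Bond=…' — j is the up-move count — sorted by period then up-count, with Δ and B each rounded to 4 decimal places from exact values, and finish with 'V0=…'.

(0,0): Delta=2.1607 Bond=-177.2625
V0=103.6304

The replicating-portfolio and risk-neutral prices coincide; use p* = (1.03−0.65)/(1.21−0.65) = 0.6786 for the latter.
At expiry t=1: V(1,0)=0.0000, V(1,1)=157.3000
Node (0,0) S=130.0000: V=(p*·157.3000+(1−p*)·0.0000)/1.03=103.6304; Δ=(157.3000−0.0000)/(157.3000−84.5000)=2.1607; B=V−Δ·S=-177.2625
Check: Δ(0,0)·S0 + B(0,0) = 103.6304 = V0.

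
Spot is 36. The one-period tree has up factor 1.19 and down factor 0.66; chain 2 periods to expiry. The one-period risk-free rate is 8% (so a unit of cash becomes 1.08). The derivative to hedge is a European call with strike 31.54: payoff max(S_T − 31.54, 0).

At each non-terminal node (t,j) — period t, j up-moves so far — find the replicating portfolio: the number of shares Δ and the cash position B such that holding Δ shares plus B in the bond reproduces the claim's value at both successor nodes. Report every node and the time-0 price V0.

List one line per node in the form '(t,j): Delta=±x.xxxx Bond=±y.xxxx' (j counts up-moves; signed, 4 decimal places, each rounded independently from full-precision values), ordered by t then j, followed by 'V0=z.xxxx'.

No-arbitrage ⇒ martingale measure with p* = (R−d)/(u−d) = 0.7925.
Payoff layer (t=2): V(2,0)=0.0000, V(2,1)=0.0000, V(2,2)=19.4396
(1,0): S=23.7600. Δ = (V_up−V_dn)/(S_up−S_dn) = (0.0000−0.0000)/(28.2744−15.6816) = 0.0000. V = [p*·0.0000 + (1−p*)·0.0000]/1.08 = 0.0000. B = V − Δ·S = 0.0000.
(1,1): S=42.8400. Δ = (V_up−V_dn)/(S_up−S_dn) = (19.4396−0.0000)/(50.9796−28.2744) = 0.8562. V = [p*·19.4396 + (1−p*)·0.0000]/1.08 = 14.2639. B = V − Δ·S = -22.4146.
(0,0): S=36.0000. Δ = (V_up−V_dn)/(S_up−S_dn) = (14.2639−0.0000)/(42.8400−23.7600) = 0.7476. V = [p*·14.2639 + (1−p*)·0.0000]/1.08 = 10.4661. B = V − Δ·S = -16.4468.
Each (Δ,B) replicates both successor values, so the strategy is self-financing and V0 is arbitrage-free.

(0,0): Delta=0.7476 Bond=-16.4468
(1,0): Delta=0.0000 Bond=0.0000
(1,1): Delta=0.8562 Bond=-22.4146
V0=10.4661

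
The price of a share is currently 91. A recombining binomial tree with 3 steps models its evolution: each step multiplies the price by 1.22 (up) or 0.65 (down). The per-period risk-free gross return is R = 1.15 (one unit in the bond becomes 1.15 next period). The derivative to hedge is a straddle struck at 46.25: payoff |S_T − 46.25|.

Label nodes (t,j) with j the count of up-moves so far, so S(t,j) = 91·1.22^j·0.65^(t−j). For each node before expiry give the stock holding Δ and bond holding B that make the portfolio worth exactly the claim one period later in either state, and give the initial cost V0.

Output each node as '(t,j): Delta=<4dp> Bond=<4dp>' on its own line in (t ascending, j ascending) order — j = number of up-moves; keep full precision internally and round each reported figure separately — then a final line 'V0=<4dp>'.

The replicating-portfolio and risk-neutral prices coincide; use p* = (1.15−0.65)/(1.22−0.65) = 0.8772 for the latter.
Payoff layer (t=3): V(3,0)=21.2591, V(3,1)=0.6560, V(3,2)=41.7889, V(3,3)=118.9922
(2,0): S=38.4475. Δ = (V_up−V_dn)/(S_up−S_dn) = (0.6560−21.2591)/(46.9060−24.9909) = -0.9401. V = [p*·0.6560 + (1−p*)·21.2591]/1.15 = 2.7706. B = V − Δ·S = 38.9165.
(2,1): S=72.1630. Δ = (V_up−V_dn)/(S_up−S_dn) = (41.7889−0.6560)/(88.0389−46.9059) = 1.0000. V = [p*·41.7889 + (1−p*)·0.6560]/1.15 = 31.9456. B = V − Δ·S = -40.2174.
(2,2): S=135.4444. Δ = (V_up−V_dn)/(S_up−S_dn) = (118.9922−41.7889)/(165.2422−88.0389) = 1.0000. V = [p*·118.9922 + (1−p*)·41.7889]/1.15 = 95.2270. B = V − Δ·S = -40.2174.
(1,0): S=59.1500. Δ = (V_up−V_dn)/(S_up−S_dn) = (31.9456−2.7706)/(72.1630−38.4475) = 0.8653. V = [p*·31.9456 + (1−p*)·2.7706]/1.15 = 24.6632. B = V − Δ·S = -26.5210.
(1,1): S=111.0200. Δ = (V_up−V_dn)/(S_up−S_dn) = (95.2270−31.9456)/(135.4444−72.1630) = 1.0000. V = [p*·95.2270 + (1−p*)·31.9456]/1.15 = 76.0484. B = V − Δ·S = -34.9716.
(0,0): S=91.0000. Δ = (V_up−V_dn)/(S_up−S_dn) = (76.0484−24.6632)/(111.0200−59.1500) = 0.9907. V = [p*·76.0484 + (1−p*)·24.6632]/1.15 = 60.6417. B = V − Δ·S = -29.5077.
Self-financing check: at every node Δ·S+B equals the discounted successor values.

(0,0): Delta=0.9907 Bond=-29.5077
(1,0): Delta=0.8653 Bond=-26.5210
(1,1): Delta=1.0000 Bond=-34.9716
(2,0): Delta=-0.9401 Bond=38.9165
(2,1): Delta=1.0000 Bond=-40.2174
(2,2): Delta=1.0000 Bond=-40.2174
V0=60.6417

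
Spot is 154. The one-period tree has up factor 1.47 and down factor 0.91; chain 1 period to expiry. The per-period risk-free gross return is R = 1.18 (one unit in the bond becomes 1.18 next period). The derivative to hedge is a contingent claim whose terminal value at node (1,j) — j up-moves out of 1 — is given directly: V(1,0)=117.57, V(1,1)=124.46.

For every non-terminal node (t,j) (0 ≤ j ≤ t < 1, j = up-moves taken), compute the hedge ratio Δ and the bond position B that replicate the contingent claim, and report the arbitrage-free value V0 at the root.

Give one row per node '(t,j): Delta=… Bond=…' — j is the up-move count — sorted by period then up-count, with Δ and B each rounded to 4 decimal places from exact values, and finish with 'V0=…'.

Under the risk-neutral measure, an up-move has probability p* = (R−d)/(u−d) = 0.4821 and values discount at R = 1.18.
Terminal values V(1,·): V(1,0)=117.5700, V(1,1)=124.4600
  t=0,j=0: stock 154.0000 → up 226.3800 (V=124.4600), down 140.1400 (V=117.5700). Price 102.4508; hedge Δ=0.0799, bond B=90.1472.
Root portfolio cost Δ·154+B reproduces V0=102.4508.

(0,0): Delta=0.0799 Bond=90.1472
V0=102.4508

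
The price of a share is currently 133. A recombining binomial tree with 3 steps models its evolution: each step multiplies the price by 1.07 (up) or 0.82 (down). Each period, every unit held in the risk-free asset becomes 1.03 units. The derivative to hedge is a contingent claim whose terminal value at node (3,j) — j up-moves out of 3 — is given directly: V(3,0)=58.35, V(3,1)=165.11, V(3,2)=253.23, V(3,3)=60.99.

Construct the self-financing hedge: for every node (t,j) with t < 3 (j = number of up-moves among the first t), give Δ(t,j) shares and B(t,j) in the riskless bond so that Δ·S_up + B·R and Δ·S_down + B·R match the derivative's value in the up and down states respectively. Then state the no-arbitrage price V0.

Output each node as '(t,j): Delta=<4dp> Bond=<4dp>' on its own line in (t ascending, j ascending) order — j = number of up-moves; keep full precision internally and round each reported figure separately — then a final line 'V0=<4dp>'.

(0,0): Delta=-3.0964 Bond=533.3554
(1,0): Delta=3.2440 Bond=-142.1317
(1,1): Delta=-4.0219 Bond=681.0680
(2,0): Delta=4.7752 Bond=-283.3231
(2,1): Delta=3.0205 Bond=-120.3142
(2,2): Delta=-5.0499 Bond=858.0361
V0=121.5359

Since d<R<u, set p* = (R−d)/(u−d) = 0.8400; price each node as the discounted p*-expectation of its children.
Payoff layer (t=3): V(3,0)=58.3500, V(3,1)=165.1100, V(3,2)=253.2300, V(3,3)=60.9900
(2,0): S=89.4292. Δ = (V_up−V_dn)/(S_up−S_dn) = (165.1100−58.3500)/(95.6892−73.3319) = 4.7752. V = [p*·165.1100 + (1−p*)·58.3500]/1.03 = 143.7169. B = V − Δ·S = -283.3231.
(2,1): S=116.6942. Δ = (V_up−V_dn)/(S_up−S_dn) = (253.2300−165.1100)/(124.8628−95.6892) = 3.0205. V = [p*·253.2300 + (1−p*)·165.1100]/1.03 = 232.1658. B = V − Δ·S = -120.3142.
(2,2): S=152.2717. Δ = (V_up−V_dn)/(S_up−S_dn) = (60.9900−253.2300)/(162.9307−124.8628) = -5.0499. V = [p*·60.9900 + (1−p*)·253.2300]/1.03 = 89.0761. B = V − Δ·S = 858.0361.
(1,0): S=109.0600. Δ = (V_up−V_dn)/(S_up−S_dn) = (232.1658−143.7169)/(116.6942−89.4292) = 3.2440. V = [p*·232.1658 + (1−p*)·143.7169]/1.03 = 211.6641. B = V − Δ·S = -142.1317.
(1,1): S=142.3100. Δ = (V_up−V_dn)/(S_up−S_dn) = (89.0761−232.1658)/(152.2717−116.6942) = -4.0219. V = [p*·89.0761 + (1−p*)·232.1658]/1.03 = 108.7092. B = V − Δ·S = 681.0680.
(0,0): S=133.0000. Δ = (V_up−V_dn)/(S_up−S_dn) = (108.7092−211.6641)/(142.3100−109.0600) = -3.0964. V = [p*·108.7092 + (1−p*)·211.6641]/1.03 = 121.5359. B = V − Δ·S = 533.3554.
The time-0 hedge costs 121.5359, which is the no-arbitrage price.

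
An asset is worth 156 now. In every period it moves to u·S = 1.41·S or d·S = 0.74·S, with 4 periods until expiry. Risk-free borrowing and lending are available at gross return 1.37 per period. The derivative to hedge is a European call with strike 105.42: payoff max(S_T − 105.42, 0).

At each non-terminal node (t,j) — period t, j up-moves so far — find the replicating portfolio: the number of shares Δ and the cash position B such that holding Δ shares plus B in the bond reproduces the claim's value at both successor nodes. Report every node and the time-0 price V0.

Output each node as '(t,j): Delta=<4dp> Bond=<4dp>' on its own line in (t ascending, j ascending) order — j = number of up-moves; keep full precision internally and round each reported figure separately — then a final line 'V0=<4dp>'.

(0,0): Delta=0.9994 Bond=-29.8213
(1,0): Delta=0.9864 Bond=-39.3552
(1,1): Delta=0.9998 Bond=-40.9504
(2,0): Delta=0.7724 Bond=-35.6423
(2,1): Delta=0.9935 Bond=-55.0768
(2,2): Delta=1.0000 Bond=-56.1671
(3,0): Delta=0.0000 Bond=0.0000
(3,1): Delta=0.7982 Bond=-51.9303
(3,2): Delta=1.0000 Bond=-76.9489
(3,3): Delta=1.0000 Bond=-76.9489
V0=126.0785

Under the risk-neutral measure, an up-move has probability p* = (R−d)/(u−d) = 0.9403 and values discount at R = 1.37.
Terminal payoffs: V(4,0)=0.0000, V(4,1)=0.0000, V(4,2)=64.4146, V(4,3)=218.1838, V(4,4)=511.1765
  t=3,j=0: stock 63.2149 → up 89.1331 (V=0.0000), down 46.7791 (V=0.0000). Price 0.0000; hedge Δ=0.0000, bond B=0.0000.
  t=3,j=1: stock 120.4501 → up 169.8346 (V=64.4146), down 89.1331 (V=0.0000). Price 44.2109; hedge Δ=0.7982, bond B=-51.9303.
  t=3,j=2: stock 229.5063 → up 323.6038 (V=218.1838), down 169.8346 (V=64.4146). Price 152.5574; hedge Δ=1.0000, bond B=-76.9489.
  t=3,j=3: stock 437.3025 → up 616.5965 (V=511.1765), down 323.6038 (V=218.1838). Price 360.3536; hedge Δ=1.0000, bond B=-76.9489.
  t=2,j=0: stock 85.4256 → up 120.4501 (V=44.2109), down 63.2149 (V=0.0000). Price 30.3441; hedge Δ=0.7724, bond B=-35.6423.
  t=2,j=1: stock 162.7704 → up 229.5063 (V=152.5574), down 120.4501 (V=44.2109). Price 106.6342; hedge Δ=0.9935, bond B=-55.0768.
  t=2,j=2: stock 310.1436 → up 437.3025 (V=360.3536), down 229.5063 (V=152.5574). Price 253.9765; hedge Δ=1.0000, bond B=-56.1671.
  t=1,j=0: stock 115.4400 → up 162.7704 (V=106.6342), down 85.4256 (V=30.3441). Price 74.5107; hedge Δ=0.9864, bond B=-39.3552.
  t=1,j=1: stock 219.9600 → up 310.1436 (V=253.9765), down 162.7704 (V=106.6342). Price 178.9635; hedge Δ=0.9998, bond B=-40.9504.
  t=0,j=0: stock 156.0000 → up 219.9600 (V=178.9635), down 115.4400 (V=74.5107). Price 126.0785; hedge Δ=0.9994, bond B=-29.8213.
Root portfolio cost Δ·156+B reproduces V0=126.0785.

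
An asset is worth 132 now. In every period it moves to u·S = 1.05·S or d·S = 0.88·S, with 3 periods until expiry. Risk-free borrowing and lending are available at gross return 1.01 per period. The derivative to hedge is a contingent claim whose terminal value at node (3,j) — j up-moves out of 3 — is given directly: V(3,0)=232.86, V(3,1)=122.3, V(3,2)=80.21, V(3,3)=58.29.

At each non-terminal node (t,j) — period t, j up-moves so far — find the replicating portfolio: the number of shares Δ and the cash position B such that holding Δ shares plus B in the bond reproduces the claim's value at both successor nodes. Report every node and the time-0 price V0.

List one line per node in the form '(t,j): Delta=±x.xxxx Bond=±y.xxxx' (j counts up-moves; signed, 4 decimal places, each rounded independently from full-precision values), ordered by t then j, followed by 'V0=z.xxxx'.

(0,0): Delta=-1.4890 Bond=272.0098
(1,0): Delta=-2.9181 Bond=440.7291
(1,1): Delta=-1.1205 Bond=223.6533
(2,0): Delta=-6.3622 Bond=797.1986
(2,1): Delta=-2.0299 Bond=336.8096
(2,2): Delta=-0.8860 Bond=191.7606
V0=75.4558

The replicating-portfolio and risk-neutral prices coincide; use p* = (1.01−0.88)/(1.05−0.88) = 0.7647 for the latter.
At expiry t=3: V(3,0)=232.8600, V(3,1)=122.3000, V(3,2)=80.2100, V(3,3)=58.2900
Node (2,0) S=102.2208: V=(p*·122.3000+(1−p*)·232.8600)/1.01=146.8457; Δ=(122.3000−232.8600)/(107.3318−89.9543)=-6.3622; B=V−Δ·S=797.1986
Node (2,1) S=121.9680: V=(p*·80.2100+(1−p*)·122.3000)/1.01=89.2213; Δ=(80.2100−122.3000)/(128.0664−107.3318)=-2.0299; B=V−Δ·S=336.8096
Node (2,2) S=145.5300: V=(p*·58.2900+(1−p*)·80.2100)/1.01=62.8195; Δ=(58.2900−80.2100)/(152.8065−128.0664)=-0.8860; B=V−Δ·S=191.7606
Node (1,0) S=116.1600: V=(p*·89.2213+(1−p*)·146.8457)/1.01=101.7624; Δ=(89.2213−146.8457)/(121.9680−102.2208)=-2.9181; B=V−Δ·S=440.7291
Node (1,1) S=138.6000: V=(p*·62.8195+(1−p*)·89.2213)/1.01=68.3482; Δ=(62.8195−89.2213)/(145.5300−121.9680)=-1.1205; B=V−Δ·S=223.6533
Node (0,0) S=132.0000: V=(p*·68.3482+(1−p*)·101.7624)/1.01=75.4558; Δ=(68.3482−101.7624)/(138.6000−116.1600)=-1.4890; B=V−Δ·S=272.0098
Each (Δ,B) replicates both successor values, so the strategy is self-financing and V0 is arbitrage-free.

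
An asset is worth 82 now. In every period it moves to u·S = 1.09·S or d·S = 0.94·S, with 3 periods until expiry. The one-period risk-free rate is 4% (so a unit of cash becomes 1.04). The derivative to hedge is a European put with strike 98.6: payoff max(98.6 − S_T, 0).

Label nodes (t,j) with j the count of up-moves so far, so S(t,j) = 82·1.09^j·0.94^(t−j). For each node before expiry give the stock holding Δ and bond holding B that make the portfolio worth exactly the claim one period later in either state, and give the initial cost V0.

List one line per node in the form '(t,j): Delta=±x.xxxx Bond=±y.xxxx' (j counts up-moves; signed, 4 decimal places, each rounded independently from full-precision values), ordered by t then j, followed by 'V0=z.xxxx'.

The replicating-portfolio and risk-neutral prices coincide; use p* = (1.04−0.94)/(1.09−0.94) = 0.6667 for the latter.
Terminal values V(3,·): V(3,0)=30.4921, V(3,1)=19.6238, V(3,2)=7.0213, V(3,3)=0.0000
Node (2,0) S=72.4552: V=(p*·19.6238+(1−p*)·30.4921)/1.04=22.3525; Δ=(19.6238−30.4921)/(78.9762−68.1079)=-1.0000; B=V−Δ·S=94.8077
Node (2,1) S=84.0172: V=(p*·7.0213+(1−p*)·19.6238)/1.04=10.7905; Δ=(7.0213−19.6238)/(91.5787−78.9762)=-1.0000; B=V−Δ·S=94.8077
Node (2,2) S=97.4242: V=(p*·0.0000+(1−p*)·7.0213)/1.04=2.2504; Δ=(0.0000−7.0213)/(106.1924−91.5787)=-0.4805; B=V−Δ·S=49.0587
Node (1,0) S=77.0800: V=(p*·10.7905+(1−p*)·22.3525)/1.04=14.0812; Δ=(10.7905−22.3525)/(84.0172−72.4552)=-1.0000; B=V−Δ·S=91.1612
Node (1,1) S=89.3800: V=(p*·2.2504+(1−p*)·10.7905)/1.04=4.9011; Δ=(2.2504−10.7905)/(97.4242−84.0172)=-0.6370; B=V−Δ·S=61.8350
Node (0,0) S=82.0000: V=(p*·4.9011+(1−p*)·14.0812)/1.04=7.6549; Δ=(4.9011−14.0812)/(89.3800−77.0800)=-0.7464; B=V−Δ·S=68.8562
Root portfolio cost Δ·82+B reproduces V0=7.6549.

(0,0): Delta=-0.7464 Bond=68.8562
(1,0): Delta=-1.0000 Bond=91.1612
(1,1): Delta=-0.6370 Bond=61.8350
(2,0): Delta=-1.0000 Bond=94.8077
(2,1): Delta=-1.0000 Bond=94.8077
(2,2): Delta=-0.4805 Bond=49.0587
V0=7.6549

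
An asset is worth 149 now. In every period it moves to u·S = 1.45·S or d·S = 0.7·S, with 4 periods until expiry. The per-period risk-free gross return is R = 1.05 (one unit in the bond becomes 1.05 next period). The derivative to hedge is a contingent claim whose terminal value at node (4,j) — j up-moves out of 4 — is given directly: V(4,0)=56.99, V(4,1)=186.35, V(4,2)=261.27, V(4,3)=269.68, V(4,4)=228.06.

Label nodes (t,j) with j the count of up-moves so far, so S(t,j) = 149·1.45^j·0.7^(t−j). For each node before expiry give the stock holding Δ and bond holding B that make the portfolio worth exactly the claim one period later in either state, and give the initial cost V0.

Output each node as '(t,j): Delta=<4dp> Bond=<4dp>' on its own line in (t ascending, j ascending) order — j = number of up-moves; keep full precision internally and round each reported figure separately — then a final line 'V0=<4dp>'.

No-arbitrage ⇒ martingale measure with p* = (R−d)/(u−d) = 0.4667.
Terminal payoffs: V(4,0)=56.9900, V(4,1)=186.3500, V(4,2)=261.2700, V(4,3)=269.6800, V(4,4)=228.0600
(3,0): S=51.1070. Δ = (V_up−V_dn)/(S_up−S_dn) = (186.3500−56.9900)/(74.1051−35.7749) = 3.3749. V = [p*·186.3500 + (1−p*)·56.9900]/1.05 = 111.7695. B = V − Δ·S = -60.7105.
(3,1): S=105.8645. Δ = (V_up−V_dn)/(S_up−S_dn) = (261.2700−186.3500)/(153.5035−74.1051) = 0.9436. V = [p*·261.2700 + (1−p*)·186.3500]/1.05 = 210.7740. B = V − Δ·S = 110.8806.
(3,2): S=219.2907. Δ = (V_up−V_dn)/(S_up−S_dn) = (269.6800−261.2700)/(317.9716−153.5035) = 0.0511. V = [p*·269.6800 + (1−p*)·261.2700]/1.05 = 252.5663. B = V − Δ·S = 241.3530.
(3,3): S=454.2451. Δ = (V_up−V_dn)/(S_up−S_dn) = (228.0600−269.6800)/(658.6554−317.9716) = -0.1222. V = [p*·228.0600 + (1−p*)·269.6800]/1.05 = 238.3403. B = V − Δ·S = 293.8337.
(2,0): S=73.0100. Δ = (V_up−V_dn)/(S_up−S_dn) = (210.7740−111.7695)/(105.8645−51.1070) = 1.8081. V = [p*·210.7740 + (1−p*)·111.7695]/1.05 = 150.4491. B = V − Δ·S = 18.4432.
(2,1): S=151.2350. Δ = (V_up−V_dn)/(S_up−S_dn) = (252.5663−210.7740)/(219.2907−105.8645) = 0.3685. V = [p*·252.5663 + (1−p*)·210.7740]/1.05 = 219.3115. B = V − Δ·S = 163.5883.
(2,2): S=313.2725. Δ = (V_up−V_dn)/(S_up−S_dn) = (238.3403−252.5663)/(454.2451−219.2907) = -0.0605. V = [p*·238.3403 + (1−p*)·252.5663]/1.05 = 234.2167. B = V − Δ·S = 253.1847.
(1,0): S=104.3000. Δ = (V_up−V_dn)/(S_up−S_dn) = (219.3115−150.4491)/(151.2350−73.0100) = 0.8803. V = [p*·219.3115 + (1−p*)·150.4491]/1.05 = 173.8904. B = V − Δ·S = 82.0739.
(1,1): S=216.0500. Δ = (V_up−V_dn)/(S_up−S_dn) = (234.2167−219.3115)/(313.2725−151.2350) = 0.0920. V = [p*·234.2167 + (1−p*)·219.3115]/1.05 = 215.4926. B = V − Δ·S = 195.6190.
(0,0): S=149.0000. Δ = (V_up−V_dn)/(S_up−S_dn) = (215.4926−173.8904)/(216.0500−104.3000) = 0.3723. V = [p*·215.4926 + (1−p*)·173.8904]/1.05 = 184.0998. B = V − Δ·S = 128.6301.
The time-0 hedge costs 184.0998, which is the no-arbitrage price.

(0,0): Delta=0.3723 Bond=128.6301
(1,0): Delta=0.8803 Bond=82.0739
(1,1): Delta=0.0920 Bond=195.6190
(2,0): Delta=1.8081 Bond=18.4432
(2,1): Delta=0.3685 Bond=163.5883
(2,2): Delta=-0.0605 Bond=253.1847
(3,0): Delta=3.3749 Bond=-60.7105
(3,1): Delta=0.9436 Bond=110.8806
(3,2): Delta=0.0511 Bond=241.3530
(3,3): Delta=-0.1222 Bond=293.8337
V0=184.0998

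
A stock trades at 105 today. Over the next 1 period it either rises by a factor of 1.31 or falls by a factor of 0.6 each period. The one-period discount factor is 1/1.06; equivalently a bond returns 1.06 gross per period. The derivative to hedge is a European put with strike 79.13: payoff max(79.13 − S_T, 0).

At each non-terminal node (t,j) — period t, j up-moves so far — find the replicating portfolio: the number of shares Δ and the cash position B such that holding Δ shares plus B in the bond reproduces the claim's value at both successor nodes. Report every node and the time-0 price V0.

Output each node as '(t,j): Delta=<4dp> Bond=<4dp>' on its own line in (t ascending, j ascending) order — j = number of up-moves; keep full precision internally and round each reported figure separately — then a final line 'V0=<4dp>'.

(0,0): Delta=-0.2164 Bond=28.0764
V0=5.3581

Under the risk-neutral measure, an up-move has probability p* = (R−d)/(u−d) = 0.6479 and values discount at R = 1.06.
Terminal values V(1,·): V(1,0)=16.1300, V(1,1)=0.0000
  t=0,j=0: stock 105.0000 → up 137.5500 (V=0.0000), down 63.0000 (V=16.1300). Price 5.3581; hedge Δ=-0.2164, bond B=28.0764.
The time-0 hedge costs 5.3581, which is the no-arbitrage price.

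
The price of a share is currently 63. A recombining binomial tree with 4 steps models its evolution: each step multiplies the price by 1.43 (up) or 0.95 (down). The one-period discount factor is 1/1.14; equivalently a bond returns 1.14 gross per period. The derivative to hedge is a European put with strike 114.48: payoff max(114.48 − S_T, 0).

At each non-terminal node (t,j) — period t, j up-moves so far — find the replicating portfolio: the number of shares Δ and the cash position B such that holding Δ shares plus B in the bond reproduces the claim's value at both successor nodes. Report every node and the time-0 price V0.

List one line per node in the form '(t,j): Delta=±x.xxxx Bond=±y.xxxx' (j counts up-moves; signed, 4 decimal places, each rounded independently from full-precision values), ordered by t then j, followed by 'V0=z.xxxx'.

(0,0): Delta=-0.4879 Bond=43.4201
(1,0): Delta=-0.7306 Bond=64.0213
(1,1): Delta=-0.2419 Bond=27.3333
(2,0): Delta=-0.9773 Bond=87.0109
(2,1): Delta=-0.4804 Bond=51.5752
(2,2): Delta=0.0000 Bond=0.0000
(3,0): Delta=-1.0000 Bond=100.4211
(3,1): Delta=-0.9542 Bond=97.3171
(3,2): Delta=0.0000 Bond=0.0000
(3,3): Delta=0.0000 Bond=0.0000
V0=12.6818

Risk-neutral probability p* = (R−d)/(u−d) = (1.14−0.95)/(1.43−0.95) = 0.3958.
Terminal values V(4,·): V(4,0)=63.1661, V(4,1)=37.2391, V(4,2)=0.0000, V(4,3)=0.0000, V(4,4)=0.0000
Node (3,0) S=54.0146: V=(p*·37.2391+(1−p*)·63.1661)/1.14=46.4064; Δ=(37.2391−63.1661)/(77.2409−51.3139)=-1.0000; B=V−Δ·S=100.4211
Node (3,1) S=81.3062: V=(p*·0.0000+(1−p*)·37.2391)/1.14=19.7356; Δ=(0.0000−37.2391)/(116.2679−77.2409)=-0.9542; B=V−Δ·S=97.3171
Node (3,2) S=122.3873: V=(p*·0.0000+(1−p*)·0.0000)/1.14=0.0000; Δ=(0.0000−0.0000)/(175.0138−116.2679)=0.0000; B=V−Δ·S=0.0000
Node (3,3) S=184.2250: V=(p*·0.0000+(1−p*)·0.0000)/1.14=0.0000; Δ=(0.0000−0.0000)/(263.4418−175.0138)=0.0000; B=V−Δ·S=0.0000
Node (2,0) S=56.8575: V=(p*·19.7356+(1−p*)·46.4064)/1.14=31.4467; Δ=(19.7356−46.4064)/(81.3062−54.0146)=-0.9773; B=V−Δ·S=87.0109
Node (2,1) S=85.5855: V=(p*·0.0000+(1−p*)·19.7356)/1.14=10.4593; Δ=(0.0000−19.7356)/(122.3873−81.3062)=-0.4804; B=V−Δ·S=51.5752
Node (2,2) S=128.8287: V=(p*·0.0000+(1−p*)·0.0000)/1.14=0.0000; Δ=(0.0000−0.0000)/(184.2250−122.3873)=0.0000; B=V−Δ·S=0.0000
Node (1,0) S=59.8500: V=(p*·10.4593+(1−p*)·31.4467)/1.14=20.2975; Δ=(10.4593−31.4467)/(85.5855−56.8575)=-0.7306; B=V−Δ·S=64.0213
Node (1,1) S=90.0900: V=(p*·0.0000+(1−p*)·10.4593)/1.14=5.5431; Δ=(0.0000−10.4593)/(128.8287−85.5855)=-0.2419; B=V−Δ·S=27.3333
Node (0,0) S=63.0000: V=(p*·5.5431+(1−p*)·20.2975)/1.14=12.6818; Δ=(5.5431−20.2975)/(90.0900−59.8500)=-0.4879; B=V−Δ·S=43.4201
Root portfolio cost Δ·63+B reproduces V0=12.6818.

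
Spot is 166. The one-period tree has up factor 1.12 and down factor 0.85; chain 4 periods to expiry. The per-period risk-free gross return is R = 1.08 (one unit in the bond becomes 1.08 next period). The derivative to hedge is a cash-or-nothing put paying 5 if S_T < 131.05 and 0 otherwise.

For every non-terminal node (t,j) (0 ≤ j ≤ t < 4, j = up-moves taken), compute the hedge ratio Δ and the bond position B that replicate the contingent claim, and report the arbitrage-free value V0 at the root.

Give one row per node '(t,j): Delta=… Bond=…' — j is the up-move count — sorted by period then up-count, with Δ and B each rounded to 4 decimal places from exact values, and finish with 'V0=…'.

(0,0): Delta=-0.0050 Bond=0.8670
(1,0): Delta=-0.0284 Bond=4.2428
(1,1): Delta=-0.0019 Bond=0.3614
(2,0): Delta=-0.1218 Bond=15.7826
(2,1): Delta=-0.0161 Bond=2.6343
(2,2): Delta=0.0000 Bond=0.0000
(3,0): Delta=0.0000 Bond=4.6296
(3,1): Delta=-0.1379 Bond=19.2044
(3,2): Delta=0.0000 Bond=0.0000
(3,3): Delta=0.0000 Bond=0.0000
V0=0.0425

No-arbitrage ⇒ martingale measure with p* = (R−d)/(u−d) = 0.8519.
Payoff layer (t=4): V(4,0)=5.0000, V(4,1)=5.0000, V(4,2)=0.0000, V(4,3)=0.0000, V(4,4)=0.0000
  t=3,j=0: stock 101.9447 → up 114.1781 (V=5.0000), down 86.6530 (V=5.0000). Price 4.6296; hedge Δ=0.0000, bond B=4.6296.
  t=3,j=1: stock 134.3272 → up 150.4465 (V=0.0000), down 114.1781 (V=5.0000). Price 0.6859; hedge Δ=-0.1379, bond B=19.2044.
  t=3,j=2: stock 176.9958 → up 198.2353 (V=0.0000), down 150.4465 (V=0.0000). Price 0.0000; hedge Δ=0.0000, bond B=0.0000.
  t=3,j=3: stock 233.2180 → up 261.2042 (V=0.0000), down 198.2353 (V=0.0000). Price 0.0000; hedge Δ=0.0000, bond B=0.0000.
  t=2,j=0: stock 119.9350 → up 134.3272 (V=0.6859), down 101.9447 (V=4.6296). Price 1.1760; hedge Δ=-0.1218, bond B=15.7826.
  t=2,j=1: stock 158.0320 → up 176.9958 (V=0.0000), down 134.3272 (V=0.6859). Price 0.0941; hedge Δ=-0.0161, bond B=2.6343.
  t=2,j=2: stock 208.2304 → up 233.2180 (V=0.0000), down 176.9958 (V=0.0000). Price 0.0000; hedge Δ=0.0000, bond B=0.0000.
  t=1,j=0: stock 141.1000 → up 158.0320 (V=0.0941), down 119.9350 (V=1.1760). Price 0.2355; hedge Δ=-0.0284, bond B=4.2428.
  t=1,j=1: stock 185.9200 → up 208.2304 (V=0.0000), down 158.0320 (V=0.0941). Price 0.0129; hedge Δ=-0.0019, bond B=0.3614.
  t=0,j=0: stock 166.0000 → up 185.9200 (V=0.0129), down 141.1000 (V=0.2355). Price 0.0425; hedge Δ=-0.0050, bond B=0.8670.
Check: Δ(0,0)·S0 + B(0,0) = 0.0425 = V0.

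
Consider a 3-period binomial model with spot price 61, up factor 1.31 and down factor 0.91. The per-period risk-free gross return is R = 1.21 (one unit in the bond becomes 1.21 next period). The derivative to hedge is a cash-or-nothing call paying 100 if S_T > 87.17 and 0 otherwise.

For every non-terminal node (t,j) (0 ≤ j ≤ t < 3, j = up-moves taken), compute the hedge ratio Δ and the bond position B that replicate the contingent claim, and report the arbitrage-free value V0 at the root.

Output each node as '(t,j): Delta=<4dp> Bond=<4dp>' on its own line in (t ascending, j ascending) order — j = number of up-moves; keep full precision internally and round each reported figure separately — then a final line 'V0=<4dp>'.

(0,0): Delta=1.0497 Bond=-16.4050
(1,0): Delta=2.7915 Bond=-116.5392
(1,1): Delta=0.6464 Bond=12.3796
(2,0): Delta=0.0000 Bond=0.0000
(2,1): Delta=3.4379 Bond=-188.0165
(2,2): Delta=0.0000 Bond=82.6446
V0=47.6275

Under the risk-neutral measure, an up-move has probability p* = (R−d)/(u−d) = 0.7500 and values discount at R = 1.21.
Terminal values V(3,·): V(3,0)=0.0000, V(3,1)=0.0000, V(3,2)=100.0000, V(3,3)=100.0000
  t=2,j=0: stock 50.5141 → up 66.1735 (V=0.0000), down 45.9678 (V=0.0000). Price 0.0000; hedge Δ=0.0000, bond B=0.0000.
  t=2,j=1: stock 72.7181 → up 95.2607 (V=100.0000), down 66.1735 (V=0.0000). Price 61.9835; hedge Δ=3.4379, bond B=-188.0165.
  t=2,j=2: stock 104.6821 → up 137.1336 (V=100.0000), down 95.2607 (V=100.0000). Price 82.6446; hedge Δ=0.0000, bond B=82.6446.
  t=1,j=0: stock 55.5100 → up 72.7181 (V=61.9835), down 50.5141 (V=0.0000). Price 38.4195; hedge Δ=2.7915, bond B=-116.5392.
  t=1,j=1: stock 79.9100 → up 104.6821 (V=82.6446), down 72.7181 (V=61.9835). Price 64.0325; hedge Δ=0.6464, bond B=12.3796.
  t=0,j=0: stock 61.0000 → up 79.9100 (V=64.0325), down 55.5100 (V=38.4195). Price 47.6275; hedge Δ=1.0497, bond B=-16.4050.
Check: Δ(0,0)·S0 + B(0,0) = 47.6275 = V0.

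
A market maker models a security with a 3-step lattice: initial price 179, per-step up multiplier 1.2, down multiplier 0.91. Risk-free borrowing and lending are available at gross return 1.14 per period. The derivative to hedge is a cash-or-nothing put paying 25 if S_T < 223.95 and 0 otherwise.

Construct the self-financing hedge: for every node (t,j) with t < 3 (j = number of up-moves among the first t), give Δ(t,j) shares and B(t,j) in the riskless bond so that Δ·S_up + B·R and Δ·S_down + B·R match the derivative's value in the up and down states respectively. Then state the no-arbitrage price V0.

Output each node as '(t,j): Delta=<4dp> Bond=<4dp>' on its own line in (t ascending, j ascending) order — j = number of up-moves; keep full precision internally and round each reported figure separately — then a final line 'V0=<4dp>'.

Risk-neutral probability p* = (R−d)/(u−d) = (1.14−0.91)/(1.2−0.91) = 0.7931.
Terminal values V(3,·): V(3,0)=25.0000, V(3,1)=25.0000, V(3,2)=0.0000, V(3,3)=0.0000
Node (2,0) S=148.2299: V=(p*·25.0000+(1−p*)·25.0000)/1.14=21.9298; Δ=(25.0000−25.0000)/(177.8759−134.8892)=0.0000; B=V−Δ·S=21.9298
Node (2,1) S=195.4680: V=(p*·0.0000+(1−p*)·25.0000)/1.14=4.5372; Δ=(0.0000−25.0000)/(234.5616−177.8759)=-0.4410; B=V−Δ·S=90.7441
Node (2,2) S=257.7600: V=(p*·0.0000+(1−p*)·0.0000)/1.14=0.0000; Δ=(0.0000−0.0000)/(309.3120−234.5616)=0.0000; B=V−Δ·S=0.0000
Node (1,0) S=162.8900: V=(p*·4.5372+(1−p*)·21.9298)/1.14=7.1366; Δ=(4.5372−21.9298)/(195.4680−148.2299)=-0.3682; B=V−Δ·S=67.1111
Node (1,1) S=214.8000: V=(p*·0.0000+(1−p*)·4.5372)/1.14=0.8234; Δ=(0.0000−4.5372)/(257.7600−195.4680)=-0.0728; B=V−Δ·S=16.4690
Node (0,0) S=179.0000: V=(p*·0.8234+(1−p*)·7.1366)/1.14=1.8681; Δ=(0.8234−7.1366)/(214.8000−162.8900)=-0.1216; B=V−Δ·S=23.6374
The time-0 hedge costs 1.8681, which is the no-arbitrage price.

(0,0): Delta=-0.1216 Bond=23.6374
(1,0): Delta=-0.3682 Bond=67.1111
(1,1): Delta=-0.0728 Bond=16.4690
(2,0): Delta=0.0000 Bond=21.9298
(2,1): Delta=-0.4410 Bond=90.7441
(2,2): Delta=0.0000 Bond=0.0000
V0=1.8681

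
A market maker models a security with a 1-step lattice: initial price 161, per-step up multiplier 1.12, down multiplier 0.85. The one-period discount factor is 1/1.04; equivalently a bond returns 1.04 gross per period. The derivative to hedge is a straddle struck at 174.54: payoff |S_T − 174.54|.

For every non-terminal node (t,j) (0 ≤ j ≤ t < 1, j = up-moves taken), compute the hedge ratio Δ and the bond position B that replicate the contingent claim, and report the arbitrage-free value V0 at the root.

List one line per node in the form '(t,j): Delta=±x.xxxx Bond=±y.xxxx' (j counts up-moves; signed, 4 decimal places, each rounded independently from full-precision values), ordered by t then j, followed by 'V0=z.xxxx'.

Since d<R<u, set p* = (R−d)/(u−d) = 0.7037; price each node as the discounted p*-expectation of its children.
Terminal payoffs: V(1,0)=37.6900, V(1,1)=5.7800
(0,0): S=161.0000. Δ = (V_up−V_dn)/(S_up−S_dn) = (5.7800−37.6900)/(180.3200−136.8500) = -0.7341. V = [p*·5.7800 + (1−p*)·37.6900]/1.04 = 14.6489. B = V − Δ·S = 132.8340.
Root portfolio cost Δ·161+B reproduces V0=14.6489.

(0,0): Delta=-0.7341 Bond=132.8340
V0=14.6489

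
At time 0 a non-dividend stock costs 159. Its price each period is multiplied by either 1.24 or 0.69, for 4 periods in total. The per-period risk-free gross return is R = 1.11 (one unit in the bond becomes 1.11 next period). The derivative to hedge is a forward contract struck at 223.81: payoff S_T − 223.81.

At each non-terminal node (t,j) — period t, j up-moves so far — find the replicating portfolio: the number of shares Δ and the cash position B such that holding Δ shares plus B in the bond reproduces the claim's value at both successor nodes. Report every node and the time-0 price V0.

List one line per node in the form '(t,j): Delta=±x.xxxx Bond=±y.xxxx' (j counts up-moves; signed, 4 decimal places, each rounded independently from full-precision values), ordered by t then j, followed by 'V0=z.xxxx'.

Since d<R<u, set p* = (R−d)/(u−d) = 0.7636; price each node as the discounted p*-expectation of its children.
Payoff layer (t=4): V(4,0)=-187.7693, V(4,1)=-159.0412, V(4,2)=-107.4138, V(4,3)=-14.6343, V(4,4)=152.1000
Node (3,0) S=52.2329: V=(p*·-159.0412+(1−p*)·-187.7693)/1.11=-149.3977; Δ=(-159.0412−-187.7693)/(64.7688−36.0407)=1.0000; B=V−Δ·S=-201.6306
Node (3,1) S=93.8679: V=(p*·-107.4138+(1−p*)·-159.0412)/1.11=-107.7628; Δ=(-107.4138−-159.0412)/(116.3962−64.7688)=1.0000; B=V−Δ·S=-201.6306
Node (3,2) S=168.6901: V=(p*·-14.6343+(1−p*)·-107.4138)/1.11=-32.9405; Δ=(-14.6343−-107.4138)/(209.1757−116.3962)=1.0000; B=V−Δ·S=-201.6306
Node (3,3) S=303.1532: V=(p*·152.1000+(1−p*)·-14.6343)/1.11=101.5226; Δ=(152.1000−-14.6343)/(375.9100−209.1757)=1.0000; B=V−Δ·S=-201.6306
Node (2,0) S=75.6999: V=(p*·-107.7628+(1−p*)·-149.3977)/1.11=-105.9493; Δ=(-107.7628−-149.3977)/(93.8679−52.2329)=1.0000; B=V−Δ·S=-181.6492
Node (2,1) S=136.0404: V=(p*·-32.9405+(1−p*)·-107.7628)/1.11=-45.6088; Δ=(-32.9405−-107.7628)/(168.6901−93.8679)=1.0000; B=V−Δ·S=-181.6492
Node (2,2) S=244.4784: V=(p*·101.5226+(1−p*)·-32.9405)/1.11=62.8292; Δ=(101.5226−-32.9405)/(303.1532−168.6901)=1.0000; B=V−Δ·S=-181.6492
Node (1,0) S=109.7100: V=(p*·-45.6088+(1−p*)·-105.9493)/1.11=-53.9379; Δ=(-45.6088−-105.9493)/(136.0404−75.6999)=1.0000; B=V−Δ·S=-163.6479
Node (1,1) S=197.1600: V=(p*·62.8292+(1−p*)·-45.6088)/1.11=33.5121; Δ=(62.8292−-45.6088)/(244.4784−136.0404)=1.0000; B=V−Δ·S=-163.6479
Node (0,0) S=159.0000: V=(p*·33.5121+(1−p*)·-53.9379)/1.11=11.5694; Δ=(33.5121−-53.9379)/(197.1600−109.7100)=1.0000; B=V−Δ·S=-147.4306
Self-financing check: at every node Δ·S+B equals the discounted successor values.

(0,0): Delta=1.0000 Bond=-147.4306
(1,0): Delta=1.0000 Bond=-163.6479
(1,1): Delta=1.0000 Bond=-163.6479
(2,0): Delta=1.0000 Bond=-181.6492
(2,1): Delta=1.0000 Bond=-181.6492
(2,2): Delta=1.0000 Bond=-181.6492
(3,0): Delta=1.0000 Bond=-201.6306
(3,1): Delta=1.0000 Bond=-201.6306
(3,2): Delta=1.0000 Bond=-201.6306
(3,3): Delta=1.0000 Bond=-201.6306
V0=11.5694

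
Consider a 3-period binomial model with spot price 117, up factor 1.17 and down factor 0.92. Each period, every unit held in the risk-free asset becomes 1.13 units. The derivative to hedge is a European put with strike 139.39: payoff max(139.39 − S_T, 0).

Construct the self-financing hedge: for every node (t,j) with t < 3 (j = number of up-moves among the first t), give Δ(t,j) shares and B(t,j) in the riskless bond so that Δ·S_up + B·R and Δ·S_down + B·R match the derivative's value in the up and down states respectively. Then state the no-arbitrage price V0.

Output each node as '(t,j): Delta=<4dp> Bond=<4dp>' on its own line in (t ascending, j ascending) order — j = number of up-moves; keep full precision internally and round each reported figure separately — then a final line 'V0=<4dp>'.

Risk-neutral probability p* = (R−d)/(u−d) = (1.13−0.92)/(1.17−0.92) = 0.8400.
At expiry t=3: V(3,0)=48.2835, V(3,1)=23.5263, V(3,2)=0.0000, V(3,3)=0.0000
(2,0): S=99.0288. Δ = (V_up−V_dn)/(S_up−S_dn) = (23.5263−48.2835)/(115.8637−91.1065) = -1.0000. V = [p*·23.5263 + (1−p*)·48.2835]/1.13 = 24.3252. B = V − Δ·S = 123.3540.
(2,1): S=125.9388. Δ = (V_up−V_dn)/(S_up−S_dn) = (0.0000−23.5263)/(147.3484−115.8637) = -0.7472. V = [p*·0.0000 + (1−p*)·23.5263]/1.13 = 3.3312. B = V − Δ·S = 97.4364.
(2,2): S=160.1613. Δ = (V_up−V_dn)/(S_up−S_dn) = (0.0000−0.0000)/(187.3887−147.3484) = 0.0000. V = [p*·0.0000 + (1−p*)·0.0000]/1.13 = 0.0000. B = V − Δ·S = 0.0000.
(1,0): S=107.6400. Δ = (V_up−V_dn)/(S_up−S_dn) = (3.3312−24.3252)/(125.9388−99.0288) = -0.7802. V = [p*·3.3312 + (1−p*)·24.3252]/1.13 = 5.9205. B = V − Δ·S = 89.8966.
(1,1): S=136.8900. Δ = (V_up−V_dn)/(S_up−S_dn) = (0.0000−3.3312)/(160.1613−125.9388) = -0.0973. V = [p*·0.0000 + (1−p*)·3.3312]/1.13 = 0.4717. B = V − Δ·S = 13.7963.
(0,0): S=117.0000. Δ = (V_up−V_dn)/(S_up−S_dn) = (0.4717−5.9205)/(136.8900−107.6400) = -0.1863. V = [p*·0.4717 + (1−p*)·5.9205]/1.13 = 1.1889. B = V − Δ·S = 22.9844.
Root portfolio cost Δ·117+B reproduces V0=1.1889.

(0,0): Delta=-0.1863 Bond=22.9844
(1,0): Delta=-0.7802 Bond=89.8966
(1,1): Delta=-0.0973 Bond=13.7963
(2,0): Delta=-1.0000 Bond=123.3540
(2,1): Delta=-0.7472 Bond=97.4364
(2,2): Delta=0.0000 Bond=0.0000
V0=1.1889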